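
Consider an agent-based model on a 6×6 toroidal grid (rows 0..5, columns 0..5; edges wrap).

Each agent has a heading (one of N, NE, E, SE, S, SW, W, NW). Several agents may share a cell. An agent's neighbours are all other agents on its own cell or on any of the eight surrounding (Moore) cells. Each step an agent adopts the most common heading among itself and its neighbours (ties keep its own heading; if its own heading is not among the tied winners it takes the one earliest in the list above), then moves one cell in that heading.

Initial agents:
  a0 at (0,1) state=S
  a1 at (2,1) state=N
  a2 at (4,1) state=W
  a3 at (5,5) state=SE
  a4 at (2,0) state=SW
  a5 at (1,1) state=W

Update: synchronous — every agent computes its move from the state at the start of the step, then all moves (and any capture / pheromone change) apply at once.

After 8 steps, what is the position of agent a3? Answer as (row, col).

(1, 1)

t=1: a0@(1,1):S a1@(1,1):N a2@(4,0):W a3@(0,0):SE a4@(3,5):SW a5@(1,0):W
t=2: a0@(2,1):S a1@(0,1):N a2@(4,5):W a3@(1,1):SE a4@(4,4):SW a5@(1,5):W
t=3: a0@(3,1):S a1@(5,1):N a2@(4,4):W a3@(2,2):SE a4@(5,3):SW a5@(1,4):W
t=4: a0@(4,1):S a1@(4,1):N a2@(4,3):W a3@(3,3):SE a4@(0,2):SW a5@(1,3):W
t=5: a0@(5,1):S a1@(3,1):N a2@(4,2):W a3@(4,4):SE a4@(1,1):SW a5@(1,2):W
t=6: a0@(0,1):S a1@(2,1):N a2@(4,1):W a3@(5,5):SE a4@(2,0):SW a5@(1,1):W
t=7: a0@(1,1):S a1@(1,1):N a2@(4,0):W a3@(0,0):SE a4@(3,5):SW a5@(1,0):W
t=8: a0@(2,1):S a1@(0,1):N a2@(4,5):W a3@(1,1):SE a4@(4,4):SW a5@(1,5):W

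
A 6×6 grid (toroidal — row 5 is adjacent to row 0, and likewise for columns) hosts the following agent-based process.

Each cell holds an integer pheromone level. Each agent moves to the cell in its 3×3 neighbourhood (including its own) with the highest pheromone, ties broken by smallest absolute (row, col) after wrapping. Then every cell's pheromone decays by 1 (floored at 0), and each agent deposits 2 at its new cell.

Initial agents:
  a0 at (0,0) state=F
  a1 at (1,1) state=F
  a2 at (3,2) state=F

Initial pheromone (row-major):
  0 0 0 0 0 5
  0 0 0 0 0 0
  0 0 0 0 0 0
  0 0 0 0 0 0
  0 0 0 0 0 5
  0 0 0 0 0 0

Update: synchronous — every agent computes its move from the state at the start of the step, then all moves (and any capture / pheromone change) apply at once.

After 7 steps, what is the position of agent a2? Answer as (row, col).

(2, 1)

t=1: a0@(0,5) a1@(0,0) a2@(2,1) | pheromone: 2 0 0 0 0 6 / 0 0 0 0 0 0 / 0 2 0 0 0 0 / 0 0 0 0 0 0 / 0 0 0 0 0 4 / 0 0 0 0 0 0
t=2: a0@(0,5) a1@(0,5) a2@(2,1) | pheromone: 1 0 0 0 0 9 / 0 0 0 0 0 0 / 0 3 0 0 0 0 / 0 0 0 0 0 0 / 0 0 0 0 0 3 / 0 0 0 0 0 0
t=3: a0@(0,5) a1@(0,5) a2@(2,1) | pheromone: 0 0 0 0 0 12 / 0 0 0 0 0 0 / 0 4 0 0 0 0 / 0 0 0 0 0 0 / 0 0 0 0 0 2 / 0 0 0 0 0 0
t=4: a0@(0,5) a1@(0,5) a2@(2,1) | pheromone: 0 0 0 0 0 15 / 0 0 0 0 0 0 / 0 5 0 0 0 0 / 0 0 0 0 0 0 / 0 0 0 0 0 1 / 0 0 0 0 0 0
t=5: a0@(0,5) a1@(0,5) a2@(2,1) | pheromone: 0 0 0 0 0 18 / 0 0 0 0 0 0 / 0 6 0 0 0 0 / 0 0 0 0 0 0 / 0 0 0 0 0 0 / 0 0 0 0 0 0
t=6: a0@(0,5) a1@(0,5) a2@(2,1) | pheromone: 0 0 0 0 0 21 / 0 0 0 0 0 0 / 0 7 0 0 0 0 / 0 0 0 0 0 0 / 0 0 0 0 0 0 / 0 0 0 0 0 0
t=7: a0@(0,5) a1@(0,5) a2@(2,1) | pheromone: 0 0 0 0 0 24 / 0 0 0 0 0 0 / 0 8 0 0 0 0 / 0 0 0 0 0 0 / 0 0 0 0 0 0 / 0 0 0 0 0 0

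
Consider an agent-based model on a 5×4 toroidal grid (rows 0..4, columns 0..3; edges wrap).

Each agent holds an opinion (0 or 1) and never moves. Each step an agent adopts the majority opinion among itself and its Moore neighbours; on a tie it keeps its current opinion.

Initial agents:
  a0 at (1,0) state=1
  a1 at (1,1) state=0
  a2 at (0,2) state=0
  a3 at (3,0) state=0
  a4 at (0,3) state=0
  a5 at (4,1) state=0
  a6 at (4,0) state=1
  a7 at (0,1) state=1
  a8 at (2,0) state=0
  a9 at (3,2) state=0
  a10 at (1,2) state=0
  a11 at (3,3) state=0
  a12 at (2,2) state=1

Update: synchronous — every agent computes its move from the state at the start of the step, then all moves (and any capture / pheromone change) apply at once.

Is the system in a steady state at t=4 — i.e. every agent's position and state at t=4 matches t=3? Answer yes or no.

yes

t=1: a0@(1,0):0 a1@(1,1):0 a2@(0,2):0 a3@(3,0):0 a4@(0,3):0 a5@(4,1):0 a6@(4,0):0 a7@(0,1):0 a8@(2,0):0 a9@(3,2):0 a10@(1,2):0 a11@(3,3):0 a12@(2,2):0
t=2: (unchanged — steady state)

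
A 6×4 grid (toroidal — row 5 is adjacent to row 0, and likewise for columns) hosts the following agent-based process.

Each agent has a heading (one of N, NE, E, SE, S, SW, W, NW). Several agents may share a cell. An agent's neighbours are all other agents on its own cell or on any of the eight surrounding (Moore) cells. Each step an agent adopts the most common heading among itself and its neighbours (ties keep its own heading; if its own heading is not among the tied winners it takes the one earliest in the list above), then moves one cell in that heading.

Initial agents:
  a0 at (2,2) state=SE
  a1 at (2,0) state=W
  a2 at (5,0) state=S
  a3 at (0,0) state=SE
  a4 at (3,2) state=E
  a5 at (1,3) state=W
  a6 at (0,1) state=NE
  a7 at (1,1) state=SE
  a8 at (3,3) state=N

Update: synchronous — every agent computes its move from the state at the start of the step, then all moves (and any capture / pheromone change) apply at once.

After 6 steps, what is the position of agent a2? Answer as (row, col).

t=1: a0@(3,3):SE a1@(2,3):W a2@(0,0):S a3@(1,1):SE a4@(3,3):E a5@(1,2):W a6@(1,2):SE a7@(2,2):SE a8@(2,3):N
t=2: a0@(4,0):SE a1@(3,0):SE a2@(1,0):S a3@(2,2):SE a4@(4,0):SE a5@(2,3):SE a6@(2,3):SE a7@(3,3):SE a8@(3,0):SE
t=3: a0@(5,1):SE a1@(4,1):SE a2@(2,1):SE a3@(3,3):SE a4@(5,1):SE a5@(3,0):SE a6@(3,0):SE a7@(4,0):SE a8@(4,1):SE
t=4: a0@(0,2):SE a1@(5,2):SE a2@(3,2):SE a3@(4,0):SE a4@(0,2):SE a5@(4,1):SE a6@(4,1):SE a7@(5,1):SE a8@(5,2):SE
t=5: a0@(1,3):SE a1@(0,3):SE a2@(4,3):SE a3@(5,1):SE a4@(1,3):SE a5@(5,2):SE a6@(5,2):SE a7@(0,2):SE a8@(0,3):SE
t=6: a0@(2,0):SE a1@(1,0):SE a2@(5,0):SE a3@(0,2):SE a4@(2,0):SE a5@(0,3):SE a6@(0,3):SE a7@(1,3):SE a8@(1,0):SE

(5, 0)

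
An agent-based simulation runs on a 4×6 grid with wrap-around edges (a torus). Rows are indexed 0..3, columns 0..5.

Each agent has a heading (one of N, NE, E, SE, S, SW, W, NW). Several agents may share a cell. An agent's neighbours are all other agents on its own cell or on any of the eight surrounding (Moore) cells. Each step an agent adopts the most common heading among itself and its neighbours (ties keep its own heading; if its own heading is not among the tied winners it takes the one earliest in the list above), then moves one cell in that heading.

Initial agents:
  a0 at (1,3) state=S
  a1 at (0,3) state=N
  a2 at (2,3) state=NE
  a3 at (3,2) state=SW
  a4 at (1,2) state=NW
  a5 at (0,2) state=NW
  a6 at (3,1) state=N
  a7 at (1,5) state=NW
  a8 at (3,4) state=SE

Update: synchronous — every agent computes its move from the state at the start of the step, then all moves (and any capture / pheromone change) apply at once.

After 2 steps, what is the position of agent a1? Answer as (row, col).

t=1: a0@(0,2):NW a1@(3,2):NW a2@(1,4):NE a3@(2,2):N a4@(0,1):NW a5@(3,1):NW a6@(2,1):N a7@(0,4):NW a8@(0,5):SE
t=2: a0@(3,1):NW a1@(2,1):NW a2@(0,5):NE a3@(1,2):N a4@(3,0):NW a5@(2,0):NW a6@(1,1):N a7@(3,3):NW a8@(1,0):SE

(2, 1)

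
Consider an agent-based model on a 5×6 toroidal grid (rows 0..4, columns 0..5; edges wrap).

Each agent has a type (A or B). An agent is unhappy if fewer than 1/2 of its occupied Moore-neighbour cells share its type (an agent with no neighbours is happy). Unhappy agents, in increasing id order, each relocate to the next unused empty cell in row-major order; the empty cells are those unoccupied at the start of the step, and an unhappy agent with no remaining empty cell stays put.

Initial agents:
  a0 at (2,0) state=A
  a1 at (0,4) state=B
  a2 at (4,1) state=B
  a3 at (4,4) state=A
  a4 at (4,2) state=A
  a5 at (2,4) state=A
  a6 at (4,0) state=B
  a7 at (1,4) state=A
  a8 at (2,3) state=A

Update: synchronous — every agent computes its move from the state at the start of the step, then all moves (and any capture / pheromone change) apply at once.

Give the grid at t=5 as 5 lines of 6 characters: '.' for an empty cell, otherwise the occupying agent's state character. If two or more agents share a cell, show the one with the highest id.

t=1: a0@(2,0):A a1@(0,0):B a2@(4,1):B a3@(0,1):A a4@(0,2):A a5@(2,4):A a6@(4,0):B a7@(1,4):A a8@(2,3):A
t=2: a0@(2,0):A a1@(0,0):B a2@(4,1):B a3@(0,3):A a4@(0,2):A a5@(2,4):A a6@(4,0):B a7@(1,4):A a8@(2,3):A
t=3: (unchanged — steady state)

B.AA..
....A.
A..AA.
......
BB....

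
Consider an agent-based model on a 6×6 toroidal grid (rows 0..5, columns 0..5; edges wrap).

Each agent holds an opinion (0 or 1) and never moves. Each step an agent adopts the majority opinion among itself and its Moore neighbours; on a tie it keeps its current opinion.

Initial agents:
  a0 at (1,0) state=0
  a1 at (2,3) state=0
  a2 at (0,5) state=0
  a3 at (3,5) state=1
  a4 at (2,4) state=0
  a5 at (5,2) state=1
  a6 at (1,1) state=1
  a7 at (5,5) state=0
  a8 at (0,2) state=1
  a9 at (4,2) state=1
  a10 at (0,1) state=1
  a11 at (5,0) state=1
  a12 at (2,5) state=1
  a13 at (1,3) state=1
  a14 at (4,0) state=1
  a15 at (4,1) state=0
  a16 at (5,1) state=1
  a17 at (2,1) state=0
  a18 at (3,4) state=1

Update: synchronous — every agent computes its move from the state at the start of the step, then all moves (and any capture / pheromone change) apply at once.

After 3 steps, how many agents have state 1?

t=1: a0@(1,0):0 a1@(2,3):0 a2@(0,5):0 a3@(3,5):1 a4@(2,4):1 a5@(5,2):1 a6@(1,1):1 a7@(5,5):0 a8@(0,2):1 a9@(4,2):1 a10@(0,1):1 a11@(5,0):1 a12@(2,5):1 a13@(1,3):1 a14@(4,0):1 a15@(4,1):1 a16@(5,1):1 a17@(2,1):0 a18@(3,4):1
t=2: a0@(1,0):0 a1@(2,3):1 a2@(0,5):0 a3@(3,5):1 a4@(2,4):1 a5@(5,2):1 a6@(1,1):1 a7@(5,5):0 a8@(0,2):1 a9@(4,2):1 a10@(0,1):1 a11@(5,0):1 a12@(2,5):1 a13@(1,3):1 a14@(4,0):1 a15@(4,1):1 a16@(5,1):1 a17@(2,1):0 a18@(3,4):1
t=3: (unchanged — steady state)

15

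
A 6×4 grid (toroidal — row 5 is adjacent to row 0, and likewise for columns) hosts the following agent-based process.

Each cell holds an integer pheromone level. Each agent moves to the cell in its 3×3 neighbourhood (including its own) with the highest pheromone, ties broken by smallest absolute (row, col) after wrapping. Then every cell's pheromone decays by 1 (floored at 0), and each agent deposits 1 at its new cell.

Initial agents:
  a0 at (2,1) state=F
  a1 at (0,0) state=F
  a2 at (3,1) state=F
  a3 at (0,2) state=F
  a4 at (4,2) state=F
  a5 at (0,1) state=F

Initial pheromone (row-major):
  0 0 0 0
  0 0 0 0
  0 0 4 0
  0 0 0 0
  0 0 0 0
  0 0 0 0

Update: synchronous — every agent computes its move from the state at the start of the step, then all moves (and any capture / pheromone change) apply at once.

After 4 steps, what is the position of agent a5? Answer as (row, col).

t=1: a0@(2,2) a1@(0,0) a2@(2,2) a3@(0,1) a4@(3,1) a5@(0,0) | pheromone: 2 1 0 0 / 0 0 0 0 / 0 0 5 0 / 0 1 0 0 / 0 0 0 0 / 0 0 0 0
t=2: a0@(2,2) a1@(0,0) a2@(2,2) a3@(0,0) a4@(2,2) a5@(0,0) | pheromone: 4 0 0 0 / 0 0 0 0 / 0 0 7 0 / 0 0 0 0 / 0 0 0 0 / 0 0 0 0
t=3: a0@(2,2) a1@(0,0) a2@(2,2) a3@(0,0) a4@(2,2) a5@(0,0) | pheromone: 6 0 0 0 / 0 0 0 0 / 0 0 9 0 / 0 0 0 0 / 0 0 0 0 / 0 0 0 0
t=4: a0@(2,2) a1@(0,0) a2@(2,2) a3@(0,0) a4@(2,2) a5@(0,0) | pheromone: 8 0 0 0 / 0 0 0 0 / 0 0 11 0 / 0 0 0 0 / 0 0 0 0 / 0 0 0 0

(0, 0)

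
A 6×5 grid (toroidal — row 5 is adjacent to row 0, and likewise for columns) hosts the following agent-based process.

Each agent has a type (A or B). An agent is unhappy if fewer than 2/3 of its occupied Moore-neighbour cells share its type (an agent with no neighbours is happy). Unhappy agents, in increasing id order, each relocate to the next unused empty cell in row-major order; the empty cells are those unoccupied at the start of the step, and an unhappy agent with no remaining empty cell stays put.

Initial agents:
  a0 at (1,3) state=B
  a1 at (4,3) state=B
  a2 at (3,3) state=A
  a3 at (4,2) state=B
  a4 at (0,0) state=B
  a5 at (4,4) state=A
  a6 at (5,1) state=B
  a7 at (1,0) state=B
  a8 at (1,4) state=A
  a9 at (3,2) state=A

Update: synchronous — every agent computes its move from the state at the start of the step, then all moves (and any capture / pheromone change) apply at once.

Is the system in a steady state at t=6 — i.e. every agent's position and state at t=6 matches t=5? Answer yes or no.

t=1: a0@(0,1):B a1@(0,2):B a2@(0,3):A a3@(0,4):B a4@(0,0):B a5@(1,1):A a6@(5,1):B a7@(1,2):B a8@(2,0):A a9@(2,1):A
t=2: a0@(0,1):B a1@(1,0):B a2@(1,3):A a3@(1,4):B a4@(0,0):B a5@(2,2):A a6@(5,1):B a7@(2,3):B a8@(2,0):A a9@(2,1):A
t=3: a0@(0,1):B a1@(0,2):B a2@(0,3):A a3@(0,4):B a4@(0,0):B a5@(2,2):A a6@(5,1):B a7@(1,1):B a8@(1,2):A a9@(2,1):A
t=4: a0@(0,1):B a1@(1,0):B a2@(1,3):A a3@(1,4):B a4@(0,0):B a5@(2,2):A a6@(5,1):B a7@(2,0):B a8@(2,3):A a9@(2,1):A
t=5: a0@(0,1):B a1@(1,0):B a2@(1,3):A a3@(0,2):B a4@(0,0):B a5@(2,2):A a6@(5,1):B a7@(2,0):B a8@(2,3):A a9@(0,3):A
t=6: a0@(0,1):B a1@(1,0):B a2@(1,3):A a3@(0,4):B a4@(0,0):B a5@(2,2):A a6@(5,1):B a7@(2,0):B a8@(2,3):A a9@(1,1):A

no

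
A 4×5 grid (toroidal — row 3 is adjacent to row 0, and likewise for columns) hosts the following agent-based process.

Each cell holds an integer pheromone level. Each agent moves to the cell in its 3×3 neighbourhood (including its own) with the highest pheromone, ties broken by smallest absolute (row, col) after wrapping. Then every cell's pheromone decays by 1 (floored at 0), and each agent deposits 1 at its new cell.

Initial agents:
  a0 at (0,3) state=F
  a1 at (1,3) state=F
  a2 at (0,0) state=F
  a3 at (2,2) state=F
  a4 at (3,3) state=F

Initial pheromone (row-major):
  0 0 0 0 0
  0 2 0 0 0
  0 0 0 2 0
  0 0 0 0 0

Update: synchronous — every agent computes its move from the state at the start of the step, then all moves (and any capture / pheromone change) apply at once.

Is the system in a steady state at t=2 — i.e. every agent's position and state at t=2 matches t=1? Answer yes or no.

t=1: a0@(0,2) a1@(2,3) a2@(1,1) a3@(1,1) a4@(2,3) | pheromone: 0 0 1 0 0 / 0 3 0 0 0 / 0 0 0 3 0 / 0 0 0 0 0
t=2: a0@(1,1) a1@(2,3) a2@(1,1) a3@(1,1) a4@(2,3) | pheromone: 0 0 0 0 0 / 0 5 0 0 0 / 0 0 0 4 0 / 0 0 0 0 0

no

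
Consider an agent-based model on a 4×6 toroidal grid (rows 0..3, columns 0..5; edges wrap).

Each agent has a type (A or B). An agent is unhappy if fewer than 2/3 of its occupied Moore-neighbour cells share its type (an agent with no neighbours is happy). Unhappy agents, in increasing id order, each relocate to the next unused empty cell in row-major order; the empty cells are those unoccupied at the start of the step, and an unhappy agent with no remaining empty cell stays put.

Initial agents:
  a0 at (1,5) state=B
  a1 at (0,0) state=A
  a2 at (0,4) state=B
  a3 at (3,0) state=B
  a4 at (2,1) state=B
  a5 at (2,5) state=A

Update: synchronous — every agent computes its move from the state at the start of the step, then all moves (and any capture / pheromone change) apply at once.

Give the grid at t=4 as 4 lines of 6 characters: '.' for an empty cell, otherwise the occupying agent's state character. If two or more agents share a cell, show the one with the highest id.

AB..BA
.B....
.B....
......

t=1: a0@(0,1):B a1@(0,2):A a2@(0,4):B a3@(0,3):B a4@(2,1):B a5@(0,5):A
t=2: a0@(0,0):B a1@(1,0):A a2@(1,1):B a3@(1,2):B a4@(2,1):B a5@(1,3):A
t=3: a0@(0,1):B a1@(0,2):A a2@(1,1):B a3@(1,2):B a4@(2,1):B a5@(0,3):A
t=4: a0@(0,1):B a1@(0,0):A a2@(1,1):B a3@(0,4):B a4@(2,1):B a5@(0,5):A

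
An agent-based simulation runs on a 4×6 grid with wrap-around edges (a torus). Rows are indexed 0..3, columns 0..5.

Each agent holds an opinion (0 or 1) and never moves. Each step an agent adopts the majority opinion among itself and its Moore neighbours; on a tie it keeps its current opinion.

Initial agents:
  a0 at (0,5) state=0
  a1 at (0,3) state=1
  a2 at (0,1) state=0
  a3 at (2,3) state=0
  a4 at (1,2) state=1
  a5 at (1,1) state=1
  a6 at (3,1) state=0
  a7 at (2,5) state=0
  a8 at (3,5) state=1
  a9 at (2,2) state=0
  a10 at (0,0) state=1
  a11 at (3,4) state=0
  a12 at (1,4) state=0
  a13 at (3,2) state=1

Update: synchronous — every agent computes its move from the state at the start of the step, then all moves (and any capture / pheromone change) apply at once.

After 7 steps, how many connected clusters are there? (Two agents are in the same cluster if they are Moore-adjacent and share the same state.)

2

t=1: a0@(0,5):0 a1@(0,3):1 a2@(0,1):1 a3@(2,3):0 a4@(1,2):1 a5@(1,1):1 a6@(3,1):0 a7@(2,5):0 a8@(3,5):0 a9@(2,2):0 a10@(0,0):1 a11@(3,4):0 a12@(1,4):0 a13@(3,2):0
t=2: a0@(0,5):0 a1@(0,3):0 a2@(0,1):1 a3@(2,3):0 a4@(1,2):1 a5@(1,1):1 a6@(3,1):0 a7@(2,5):0 a8@(3,5):0 a9@(2,2):0 a10@(0,0):1 a11@(3,4):0 a12@(1,4):0 a13@(3,2):0
t=3: (unchanged — steady state)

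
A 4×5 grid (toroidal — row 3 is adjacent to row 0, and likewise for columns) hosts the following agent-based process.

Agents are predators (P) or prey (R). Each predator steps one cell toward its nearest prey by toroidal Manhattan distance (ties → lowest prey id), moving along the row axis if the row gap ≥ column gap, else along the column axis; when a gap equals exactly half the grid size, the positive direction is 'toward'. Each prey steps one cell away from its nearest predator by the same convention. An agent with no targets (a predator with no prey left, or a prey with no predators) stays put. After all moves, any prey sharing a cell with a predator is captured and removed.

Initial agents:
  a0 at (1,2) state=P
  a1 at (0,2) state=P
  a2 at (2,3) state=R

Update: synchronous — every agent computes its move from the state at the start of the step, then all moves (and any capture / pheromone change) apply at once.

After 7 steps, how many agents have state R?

1

t=1: a0@(2,2):P a1@(1,2):P a2@(3,3):R
t=2: a0@(3,2):P a1@(2,2):P a2@(0,3):R
t=3: a0@(0,2):P a1@(3,2):P a2@(1,3):R
t=4: a0@(1,2):P a1@(0,2):P a2@(2,3):R
t=5: a0@(2,2):P a1@(1,2):P a2@(3,3):R
t=6: a0@(3,2):P a1@(2,2):P a2@(0,3):R
t=7: a0@(0,2):P a1@(3,2):P a2@(1,3):R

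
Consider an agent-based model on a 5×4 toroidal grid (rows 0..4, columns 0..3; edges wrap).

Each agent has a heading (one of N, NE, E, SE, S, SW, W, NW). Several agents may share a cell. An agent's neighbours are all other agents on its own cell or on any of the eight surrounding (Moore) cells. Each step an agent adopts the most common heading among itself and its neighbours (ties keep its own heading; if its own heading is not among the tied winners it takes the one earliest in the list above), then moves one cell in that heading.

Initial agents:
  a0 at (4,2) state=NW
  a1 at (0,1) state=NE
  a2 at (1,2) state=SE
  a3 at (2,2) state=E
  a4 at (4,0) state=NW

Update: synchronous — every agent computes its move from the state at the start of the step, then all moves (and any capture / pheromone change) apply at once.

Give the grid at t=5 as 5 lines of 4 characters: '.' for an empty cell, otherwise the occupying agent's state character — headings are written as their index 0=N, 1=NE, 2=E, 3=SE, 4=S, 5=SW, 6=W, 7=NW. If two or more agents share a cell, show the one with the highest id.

t=1: a0@(3,1):NW a1@(4,0):NW a2@(2,3):SE a3@(2,3):E a4@(3,3):NW
t=2: a0@(2,0):NW a1@(3,3):NW a2@(3,0):SE a3@(2,0):E a4@(2,2):NW
t=3: a0@(1,3):NW a1@(2,2):NW a2@(2,3):NW a3@(1,3):NW a4@(1,1):NW
t=4: a0@(0,2):NW a1@(1,1):NW a2@(1,2):NW a3@(0,2):NW a4@(0,0):NW
t=5: a0@(4,1):NW a1@(0,0):NW a2@(0,1):NW a3@(4,1):NW a4@(4,3):NW

77..
....
....
....
.7.7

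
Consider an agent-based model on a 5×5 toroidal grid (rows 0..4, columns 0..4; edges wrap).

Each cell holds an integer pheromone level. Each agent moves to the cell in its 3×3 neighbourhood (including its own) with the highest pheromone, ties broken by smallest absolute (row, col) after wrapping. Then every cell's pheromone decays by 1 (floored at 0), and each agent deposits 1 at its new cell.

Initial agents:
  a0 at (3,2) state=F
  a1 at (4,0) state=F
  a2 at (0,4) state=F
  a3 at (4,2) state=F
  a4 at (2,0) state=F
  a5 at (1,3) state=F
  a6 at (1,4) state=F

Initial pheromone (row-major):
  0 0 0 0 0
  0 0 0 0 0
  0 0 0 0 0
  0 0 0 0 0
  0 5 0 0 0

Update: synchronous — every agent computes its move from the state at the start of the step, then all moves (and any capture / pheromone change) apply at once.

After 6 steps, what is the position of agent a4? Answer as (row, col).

(4, 1)

t=1: a0@(4,1) a1@(4,1) a2@(0,0) a3@(4,1) a4@(1,0) a5@(0,2) a6@(0,0) | pheromone: 2 0 1 0 0 / 1 0 0 0 0 / 0 0 0 0 0 / 0 0 0 0 0 / 0 7 0 0 0
t=2: a0@(4,1) a1@(4,1) a2@(4,1) a3@(4,1) a4@(0,0) a5@(4,1) a6@(4,1) | pheromone: 2 0 0 0 0 / 0 0 0 0 0 / 0 0 0 0 0 / 0 0 0 0 0 / 0 12 0 0 0
t=3: a0@(4,1) a1@(4,1) a2@(4,1) a3@(4,1) a4@(4,1) a5@(4,1) a6@(4,1) | pheromone: 1 0 0 0 0 / 0 0 0 0 0 / 0 0 0 0 0 / 0 0 0 0 0 / 0 18 0 0 0
t=4: a0@(4,1) a1@(4,1) a2@(4,1) a3@(4,1) a4@(4,1) a5@(4,1) a6@(4,1) | pheromone: 0 0 0 0 0 / 0 0 0 0 0 / 0 0 0 0 0 / 0 0 0 0 0 / 0 24 0 0 0
t=5: a0@(4,1) a1@(4,1) a2@(4,1) a3@(4,1) a4@(4,1) a5@(4,1) a6@(4,1) | pheromone: 0 0 0 0 0 / 0 0 0 0 0 / 0 0 0 0 0 / 0 0 0 0 0 / 0 30 0 0 0
t=6: a0@(4,1) a1@(4,1) a2@(4,1) a3@(4,1) a4@(4,1) a5@(4,1) a6@(4,1) | pheromone: 0 0 0 0 0 / 0 0 0 0 0 / 0 0 0 0 0 / 0 0 0 0 0 / 0 36 0 0 0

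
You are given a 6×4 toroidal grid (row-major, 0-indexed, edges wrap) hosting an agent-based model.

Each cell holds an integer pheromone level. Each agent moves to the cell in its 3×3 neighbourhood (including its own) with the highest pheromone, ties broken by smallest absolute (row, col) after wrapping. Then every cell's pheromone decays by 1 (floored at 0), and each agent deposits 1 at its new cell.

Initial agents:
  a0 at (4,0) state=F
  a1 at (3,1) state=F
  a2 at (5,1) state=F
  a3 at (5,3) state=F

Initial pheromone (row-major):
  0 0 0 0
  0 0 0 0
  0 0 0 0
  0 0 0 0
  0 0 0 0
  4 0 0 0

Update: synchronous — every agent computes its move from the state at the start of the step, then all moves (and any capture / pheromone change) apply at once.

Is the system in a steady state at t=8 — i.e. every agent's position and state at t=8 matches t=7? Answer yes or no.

t=1: a0@(5,0) a1@(2,0) a2@(5,0) a3@(5,0) | pheromone: 0 0 0 0 / 0 0 0 0 / 1 0 0 0 / 0 0 0 0 / 0 0 0 0 / 6 0 0 0
t=2: a0@(5,0) a1@(2,0) a2@(5,0) a3@(5,0) | pheromone: 0 0 0 0 / 0 0 0 0 / 1 0 0 0 / 0 0 0 0 / 0 0 0 0 / 8 0 0 0
t=3: a0@(5,0) a1@(2,0) a2@(5,0) a3@(5,0) | pheromone: 0 0 0 0 / 0 0 0 0 / 1 0 0 0 / 0 0 0 0 / 0 0 0 0 / 10 0 0 0
t=4: a0@(5,0) a1@(2,0) a2@(5,0) a3@(5,0) | pheromone: 0 0 0 0 / 0 0 0 0 / 1 0 0 0 / 0 0 0 0 / 0 0 0 0 / 12 0 0 0
t=5: a0@(5,0) a1@(2,0) a2@(5,0) a3@(5,0) | pheromone: 0 0 0 0 / 0 0 0 0 / 1 0 0 0 / 0 0 0 0 / 0 0 0 0 / 14 0 0 0
t=6: a0@(5,0) a1@(2,0) a2@(5,0) a3@(5,0) | pheromone: 0 0 0 0 / 0 0 0 0 / 1 0 0 0 / 0 0 0 0 / 0 0 0 0 / 16 0 0 0
t=7: a0@(5,0) a1@(2,0) a2@(5,0) a3@(5,0) | pheromone: 0 0 0 0 / 0 0 0 0 / 1 0 0 0 / 0 0 0 0 / 0 0 0 0 / 18 0 0 0
t=8: a0@(5,0) a1@(2,0) a2@(5,0) a3@(5,0) | pheromone: 0 0 0 0 / 0 0 0 0 / 1 0 0 0 / 0 0 0 0 / 0 0 0 0 / 20 0 0 0

yes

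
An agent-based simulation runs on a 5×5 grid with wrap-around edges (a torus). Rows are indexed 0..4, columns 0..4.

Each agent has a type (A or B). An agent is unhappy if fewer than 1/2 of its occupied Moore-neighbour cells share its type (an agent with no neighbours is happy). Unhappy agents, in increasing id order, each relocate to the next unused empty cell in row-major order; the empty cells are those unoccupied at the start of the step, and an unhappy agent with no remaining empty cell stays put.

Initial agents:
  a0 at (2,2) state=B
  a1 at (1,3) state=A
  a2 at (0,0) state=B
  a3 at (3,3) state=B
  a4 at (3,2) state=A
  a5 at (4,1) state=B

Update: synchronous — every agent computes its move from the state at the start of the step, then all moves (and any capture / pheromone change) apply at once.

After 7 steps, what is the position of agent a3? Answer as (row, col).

t=1: a0@(0,1):B a1@(0,2):A a2@(0,0):B a3@(3,3):B a4@(0,3):A a5@(4,1):B
t=2: a0@(0,1):B a1@(0,4):A a2@(0,0):B a3@(3,3):B a4@(0,3):A a5@(4,1):B
t=3: (unchanged — steady state)

(3, 3)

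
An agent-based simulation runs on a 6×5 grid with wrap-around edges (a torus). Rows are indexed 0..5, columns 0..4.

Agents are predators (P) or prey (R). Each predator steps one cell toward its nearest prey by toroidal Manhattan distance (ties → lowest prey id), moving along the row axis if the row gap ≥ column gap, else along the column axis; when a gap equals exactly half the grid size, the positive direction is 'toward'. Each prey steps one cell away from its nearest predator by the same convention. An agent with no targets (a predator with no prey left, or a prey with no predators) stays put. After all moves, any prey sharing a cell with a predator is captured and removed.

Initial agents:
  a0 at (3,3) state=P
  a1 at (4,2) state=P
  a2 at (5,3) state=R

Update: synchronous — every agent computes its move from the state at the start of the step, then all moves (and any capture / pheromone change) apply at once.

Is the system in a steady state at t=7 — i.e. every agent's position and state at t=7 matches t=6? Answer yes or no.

t=1: a0@(4,3):P a1@(5,2):P a2@(0,3):R
t=2: a0@(5,3):P a1@(0,2):P a2@(1,3):R
t=3: a0@(0,3):P a1@(1,2):P a2@(2,3):R
t=4: a0@(1,3):P a1@(2,2):P a2@(3,3):R
t=5: a0@(2,3):P a1@(3,2):P a2@(4,3):R
t=6: a0@(3,3):P a1@(4,2):P a2@(5,3):R
t=7: a0@(4,3):P a1@(5,2):P a2@(0,3):R

no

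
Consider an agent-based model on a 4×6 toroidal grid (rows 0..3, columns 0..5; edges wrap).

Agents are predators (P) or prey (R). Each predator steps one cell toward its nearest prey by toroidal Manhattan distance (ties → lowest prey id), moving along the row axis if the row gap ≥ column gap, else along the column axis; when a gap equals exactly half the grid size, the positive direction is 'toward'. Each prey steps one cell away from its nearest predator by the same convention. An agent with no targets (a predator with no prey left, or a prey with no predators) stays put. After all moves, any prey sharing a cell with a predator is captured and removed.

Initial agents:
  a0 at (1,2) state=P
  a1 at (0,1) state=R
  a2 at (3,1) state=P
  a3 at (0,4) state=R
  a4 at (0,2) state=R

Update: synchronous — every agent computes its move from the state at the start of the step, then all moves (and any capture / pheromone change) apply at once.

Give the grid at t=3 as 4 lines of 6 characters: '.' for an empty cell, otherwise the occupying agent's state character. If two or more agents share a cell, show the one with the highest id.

.....R
..R...
.PP...
.R....

t=1: a0@(0,2):P a1@(1,1):R a2@(0,1):P a3@(0,5):R a4@(3,2):R
t=2: a0@(3,2):P a1@(2,1):R a2@(1,1):P a3@(0,4):R a4@(2,2):R
t=3: a0@(2,2):P a1@(3,1):R a2@(2,1):P a3@(0,5):R a4@(1,2):R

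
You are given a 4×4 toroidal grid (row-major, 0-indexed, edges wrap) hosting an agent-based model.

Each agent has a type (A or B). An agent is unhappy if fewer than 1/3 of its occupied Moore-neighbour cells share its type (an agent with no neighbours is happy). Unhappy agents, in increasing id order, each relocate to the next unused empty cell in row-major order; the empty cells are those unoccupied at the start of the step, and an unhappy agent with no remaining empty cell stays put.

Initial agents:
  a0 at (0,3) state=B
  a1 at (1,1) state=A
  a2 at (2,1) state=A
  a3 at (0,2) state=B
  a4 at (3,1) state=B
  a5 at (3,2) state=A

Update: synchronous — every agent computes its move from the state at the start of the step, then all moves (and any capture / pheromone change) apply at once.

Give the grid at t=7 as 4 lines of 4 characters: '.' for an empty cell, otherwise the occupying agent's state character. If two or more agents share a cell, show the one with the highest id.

A.BB
.A..
.A..
.B..

t=1: a0@(0,3):B a1@(1,1):A a2@(2,1):A a3@(0,2):B a4@(3,1):B a5@(0,0):A
t=2: (unchanged — steady state)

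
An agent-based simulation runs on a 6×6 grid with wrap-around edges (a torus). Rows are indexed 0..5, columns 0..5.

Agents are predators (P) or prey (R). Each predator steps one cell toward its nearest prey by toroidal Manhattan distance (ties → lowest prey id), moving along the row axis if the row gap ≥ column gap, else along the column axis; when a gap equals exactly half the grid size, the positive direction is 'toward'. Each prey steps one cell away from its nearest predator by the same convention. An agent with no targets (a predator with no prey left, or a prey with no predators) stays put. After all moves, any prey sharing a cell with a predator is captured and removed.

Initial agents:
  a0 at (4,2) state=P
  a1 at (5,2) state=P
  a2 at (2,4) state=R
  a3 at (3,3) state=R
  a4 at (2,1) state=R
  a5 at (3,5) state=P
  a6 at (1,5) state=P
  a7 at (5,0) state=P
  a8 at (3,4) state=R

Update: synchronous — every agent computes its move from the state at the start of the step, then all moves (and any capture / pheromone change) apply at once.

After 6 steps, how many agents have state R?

4

t=1: a0@(3,2):P a1@(4,2):P a2@(1,4):R a3@(2,3):R a4@(1,1):R a5@(3,4):P a6@(2,5):P a7@(0,0):P a8@(3,3):R
t=2: a0@(3,3):P a1@(3,2):P a2@(0,4):R a3@(1,3):R a4@(2,1):R a5@(3,3):P a6@(1,5):P a7@(1,0):P a8@(3,4):R
t=3: a0@(3,4):P a1@(2,2):P a2@(5,4):R a3@(0,3):R a4@(1,1):R a5@(3,4):P a6@(0,5):P a7@(2,0):P a8@(3,5):R
t=4: a0@(3,5):P a1@(1,2):P a2@(0,4):R a3@(0,2):R a4@(0,1):R a5@(3,5):P a6@(5,5):P a7@(1,0):P a8@(3,0):R
t=5: a0@(3,0):P a1@(0,2):P a2@(1,4):R a3@(5,2):R a4@(5,1):R a5@(3,0):P a6@(0,5):P a7@(0,0):P a8@(3,1):R
t=6: a0@(3,1):P a1@(5,2):P a2@(2,4):R a3@(4,2):R a4@(4,1):R a5@(3,1):P a6@(1,5):P a7@(5,0):P a8@(3,2):R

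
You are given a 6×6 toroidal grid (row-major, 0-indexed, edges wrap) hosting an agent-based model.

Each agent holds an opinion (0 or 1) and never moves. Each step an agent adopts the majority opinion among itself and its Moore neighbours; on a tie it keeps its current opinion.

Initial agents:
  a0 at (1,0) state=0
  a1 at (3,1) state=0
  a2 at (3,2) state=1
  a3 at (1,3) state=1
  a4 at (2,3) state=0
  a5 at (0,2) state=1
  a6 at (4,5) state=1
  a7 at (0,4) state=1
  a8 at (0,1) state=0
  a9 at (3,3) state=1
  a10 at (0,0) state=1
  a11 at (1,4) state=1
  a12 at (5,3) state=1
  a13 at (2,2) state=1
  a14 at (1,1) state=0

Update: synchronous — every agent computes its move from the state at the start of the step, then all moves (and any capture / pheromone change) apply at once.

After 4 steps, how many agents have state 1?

t=1: a0@(1,0):0 a1@(3,1):1 a2@(3,2):1 a3@(1,3):1 a4@(2,3):1 a5@(0,2):1 a6@(4,5):1 a7@(0,4):1 a8@(0,1):0 a9@(3,3):1 a10@(0,0):0 a11@(1,4):1 a12@(5,3):1 a13@(2,2):1 a14@(1,1):0
t=2: (unchanged — steady state)

11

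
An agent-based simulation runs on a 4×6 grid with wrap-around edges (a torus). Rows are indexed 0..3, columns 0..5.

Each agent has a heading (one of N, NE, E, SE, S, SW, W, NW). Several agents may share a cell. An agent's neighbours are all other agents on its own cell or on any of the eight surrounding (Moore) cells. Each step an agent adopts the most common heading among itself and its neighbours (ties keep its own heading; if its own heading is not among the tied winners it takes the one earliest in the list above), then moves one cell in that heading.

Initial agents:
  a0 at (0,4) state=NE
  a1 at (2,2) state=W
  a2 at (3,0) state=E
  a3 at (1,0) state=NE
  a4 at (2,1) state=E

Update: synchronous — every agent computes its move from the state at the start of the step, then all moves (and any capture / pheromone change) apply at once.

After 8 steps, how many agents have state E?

4

t=1: a0@(3,5):NE a1@(2,1):W a2@(3,1):E a3@(0,1):NE a4@(2,2):E
t=2: a0@(2,0):NE a1@(2,2):E a2@(3,2):E a3@(3,2):NE a4@(2,3):E
t=3: a0@(1,1):NE a1@(2,3):E a2@(3,3):E a3@(3,3):E a4@(2,4):E
t=4: a0@(0,2):NE a1@(2,4):E a2@(3,4):E a3@(3,4):E a4@(2,5):E
t=5: a0@(3,3):NE a1@(2,5):E a2@(3,5):E a3@(3,5):E a4@(2,0):E
t=6: a0@(2,4):NE a1@(2,0):E a2@(3,0):E a3@(3,0):E a4@(2,1):E
t=7: a0@(1,5):NE a1@(2,1):E a2@(3,1):E a3@(3,1):E a4@(2,2):E
t=8: a0@(0,0):NE a1@(2,2):E a2@(3,2):E a3@(3,2):E a4@(2,3):E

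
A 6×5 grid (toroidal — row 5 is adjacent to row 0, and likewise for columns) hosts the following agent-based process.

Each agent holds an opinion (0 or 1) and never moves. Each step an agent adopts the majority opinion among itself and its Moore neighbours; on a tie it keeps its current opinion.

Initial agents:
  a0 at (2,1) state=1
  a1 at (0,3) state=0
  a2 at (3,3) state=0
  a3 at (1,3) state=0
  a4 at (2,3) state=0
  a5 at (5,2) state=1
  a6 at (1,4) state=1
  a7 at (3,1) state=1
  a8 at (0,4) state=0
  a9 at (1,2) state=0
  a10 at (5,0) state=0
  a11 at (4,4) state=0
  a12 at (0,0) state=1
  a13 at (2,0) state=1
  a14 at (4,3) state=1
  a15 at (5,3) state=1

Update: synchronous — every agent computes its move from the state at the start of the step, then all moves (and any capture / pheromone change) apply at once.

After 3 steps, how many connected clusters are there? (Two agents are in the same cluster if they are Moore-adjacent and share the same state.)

3

t=1: a0@(2,1):1 a1@(0,3):0 a2@(3,3):0 a3@(1,3):0 a4@(2,3):0 a5@(5,2):1 a6@(1,4):0 a7@(3,1):1 a8@(0,4):0 a9@(1,2):0 a10@(5,0):0 a11@(4,4):0 a12@(0,0):1 a13@(2,0):1 a14@(4,3):1 a15@(5,3):1
t=2: a0@(2,1):1 a1@(0,3):0 a2@(3,3):0 a3@(1,3):0 a4@(2,3):0 a5@(5,2):1 a6@(1,4):0 a7@(3,1):1 a8@(0,4):0 a9@(1,2):0 a10@(5,0):0 a11@(4,4):0 a12@(0,0):0 a13@(2,0):1 a14@(4,3):1 a15@(5,3):1
t=3: (unchanged — steady state)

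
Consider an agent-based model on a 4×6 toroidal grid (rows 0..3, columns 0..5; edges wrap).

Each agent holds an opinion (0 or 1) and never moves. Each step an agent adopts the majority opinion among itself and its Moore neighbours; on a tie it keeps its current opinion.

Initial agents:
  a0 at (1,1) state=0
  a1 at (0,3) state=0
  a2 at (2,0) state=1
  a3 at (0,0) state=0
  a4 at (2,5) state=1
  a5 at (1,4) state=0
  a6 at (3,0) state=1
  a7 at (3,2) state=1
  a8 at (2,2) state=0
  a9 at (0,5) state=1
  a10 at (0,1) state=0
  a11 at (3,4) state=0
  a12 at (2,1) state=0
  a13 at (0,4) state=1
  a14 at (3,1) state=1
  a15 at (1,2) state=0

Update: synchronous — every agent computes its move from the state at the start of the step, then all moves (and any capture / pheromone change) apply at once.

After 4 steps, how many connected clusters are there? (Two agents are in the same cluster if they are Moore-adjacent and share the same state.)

2

t=1: a0@(1,1):0 a1@(0,3):0 a2@(2,0):1 a3@(0,0):0 a4@(2,5):1 a5@(1,4):1 a6@(3,0):1 a7@(3,2):0 a8@(2,2):0 a9@(0,5):1 a10@(0,1):0 a11@(3,4):1 a12@(2,1):0 a13@(0,4):0 a14@(3,1):1 a15@(1,2):0
t=2: a0@(1,1):0 a1@(0,3):0 a2@(2,0):1 a3@(0,0):0 a4@(2,5):1 a5@(1,4):1 a6@(3,0):1 a7@(3,2):0 a8@(2,2):0 a9@(0,5):1 a10@(0,1):0 a11@(3,4):1 a12@(2,1):0 a13@(0,4):1 a14@(3,1):0 a15@(1,2):0
t=3: (unchanged — steady state)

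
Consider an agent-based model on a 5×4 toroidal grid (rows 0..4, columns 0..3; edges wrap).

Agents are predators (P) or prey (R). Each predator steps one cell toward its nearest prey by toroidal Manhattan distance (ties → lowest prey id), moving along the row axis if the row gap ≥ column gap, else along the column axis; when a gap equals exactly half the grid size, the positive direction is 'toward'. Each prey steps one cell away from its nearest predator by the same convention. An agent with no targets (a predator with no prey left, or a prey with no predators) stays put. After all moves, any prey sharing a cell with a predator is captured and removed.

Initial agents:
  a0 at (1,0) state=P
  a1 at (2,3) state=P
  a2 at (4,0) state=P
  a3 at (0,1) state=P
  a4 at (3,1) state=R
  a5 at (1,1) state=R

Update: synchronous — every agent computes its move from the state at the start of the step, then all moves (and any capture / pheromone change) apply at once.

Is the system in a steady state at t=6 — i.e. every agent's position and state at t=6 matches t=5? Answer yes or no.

t=1: a0@(1,1):P a1@(2,0):P a2@(3,0):P a3@(1,1):P a4@(2,1):R a5@(1,2):R
t=2: a0@(2,1):P a1@(2,1):P a2@(2,0):P a3@(2,1):P a4@(3,1):R a5@(1,3):R
t=3: a0@(3,1):P a1@(3,1):P a2@(3,0):P a3@(3,1):P a4@(4,1):R a5@(0,3):R
t=4: a0@(4,1):P a1@(4,1):P a2@(4,0):P a3@(4,1):P a4@(0,1):R a5@(1,3):R
t=5: a0@(0,1):P a1@(0,1):P a2@(0,0):P a3@(0,1):P a4@(1,1):R a5@(2,3):R
t=6: a0@(1,1):P a1@(1,1):P a2@(1,0):P a3@(1,1):P a4@(2,1):R a5@(3,3):R

no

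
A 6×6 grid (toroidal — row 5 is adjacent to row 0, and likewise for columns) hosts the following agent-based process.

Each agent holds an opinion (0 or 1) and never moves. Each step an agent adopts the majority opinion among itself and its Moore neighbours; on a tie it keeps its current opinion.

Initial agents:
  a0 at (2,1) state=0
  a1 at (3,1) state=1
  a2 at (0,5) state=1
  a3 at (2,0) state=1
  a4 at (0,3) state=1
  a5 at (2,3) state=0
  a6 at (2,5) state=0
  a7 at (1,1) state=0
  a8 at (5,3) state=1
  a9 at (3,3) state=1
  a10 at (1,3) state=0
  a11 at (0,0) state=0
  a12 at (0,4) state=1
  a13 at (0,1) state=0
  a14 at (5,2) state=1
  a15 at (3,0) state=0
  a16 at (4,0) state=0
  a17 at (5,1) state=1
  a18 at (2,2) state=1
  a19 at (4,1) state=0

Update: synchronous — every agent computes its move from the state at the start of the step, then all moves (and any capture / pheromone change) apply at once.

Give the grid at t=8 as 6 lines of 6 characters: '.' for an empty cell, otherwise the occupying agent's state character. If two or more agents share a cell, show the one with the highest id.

00.111
.0.1..
0000.0
00.0..
00....
.011..

t=1: a0@(2,1):0 a1@(3,1):0 a2@(0,5):1 a3@(2,0):0 a4@(0,3):1 a5@(2,3):0 a6@(2,5):0 a7@(1,1):0 a8@(5,3):1 a9@(3,3):1 a10@(1,3):1 a11@(0,0):0 a12@(0,4):1 a13@(0,1):0 a14@(5,2):1 a15@(3,0):0 a16@(4,0):0 a17@(5,1):0 a18@(2,2):0 a19@(4,1):0
t=2: a0@(2,1):0 a1@(3,1):0 a2@(0,5):1 a3@(2,0):0 a4@(0,3):1 a5@(2,3):0 a6@(2,5):0 a7@(1,1):0 a8@(5,3):1 a9@(3,3):0 a10@(1,3):1 a11@(0,0):0 a12@(0,4):1 a13@(0,1):0 a14@(5,2):1 a15@(3,0):0 a16@(4,0):0 a17@(5,1):0 a18@(2,2):0 a19@(4,1):0
t=3: (unchanged — steady state)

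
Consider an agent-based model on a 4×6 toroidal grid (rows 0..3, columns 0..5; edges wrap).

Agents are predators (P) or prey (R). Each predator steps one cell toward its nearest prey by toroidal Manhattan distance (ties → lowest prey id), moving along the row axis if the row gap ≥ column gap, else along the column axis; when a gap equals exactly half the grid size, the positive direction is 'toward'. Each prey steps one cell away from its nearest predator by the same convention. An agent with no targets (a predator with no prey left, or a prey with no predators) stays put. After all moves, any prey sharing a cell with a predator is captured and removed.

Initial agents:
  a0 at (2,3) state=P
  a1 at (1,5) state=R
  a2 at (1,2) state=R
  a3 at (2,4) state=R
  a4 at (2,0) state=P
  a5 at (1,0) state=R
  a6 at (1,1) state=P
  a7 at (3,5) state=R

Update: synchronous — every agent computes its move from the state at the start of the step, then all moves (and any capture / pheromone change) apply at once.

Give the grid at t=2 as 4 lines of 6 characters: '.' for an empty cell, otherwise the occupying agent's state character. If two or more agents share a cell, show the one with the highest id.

P.....
...PR.
R....P
R....R

t=1: a0@(2,4):P a1@(0,5):R a2@(1,3):R a3@(2,5):R a4@(1,0):P a5@(0,0):R a6@(1,2):P a7@(0,5):R
t=2: a0@(2,5):P a1@(3,5):R a2@(1,4):R a3@(2,0):R a4@(0,0):P a5@(3,0):R a6@(1,3):P a7@(3,5):R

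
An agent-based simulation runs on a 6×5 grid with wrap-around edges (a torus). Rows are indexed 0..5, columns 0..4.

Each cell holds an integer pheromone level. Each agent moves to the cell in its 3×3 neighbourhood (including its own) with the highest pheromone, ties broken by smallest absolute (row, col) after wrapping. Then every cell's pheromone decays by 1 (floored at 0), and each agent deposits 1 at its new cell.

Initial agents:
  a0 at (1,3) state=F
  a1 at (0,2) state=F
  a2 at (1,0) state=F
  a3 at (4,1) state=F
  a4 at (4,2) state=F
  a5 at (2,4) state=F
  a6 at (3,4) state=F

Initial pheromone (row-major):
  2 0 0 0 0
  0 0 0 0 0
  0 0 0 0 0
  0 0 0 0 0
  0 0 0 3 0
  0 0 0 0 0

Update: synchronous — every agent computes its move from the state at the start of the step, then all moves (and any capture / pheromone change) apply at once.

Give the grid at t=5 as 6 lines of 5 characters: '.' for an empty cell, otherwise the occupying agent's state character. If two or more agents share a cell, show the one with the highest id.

F....
.....
.....
F....
...F.
.....

t=1: a0@(0,2) a1@(0,1) a2@(0,0) a3@(3,0) a4@(4,3) a5@(1,0) a6@(4,3) | pheromone: 2 1 1 0 0 / 1 0 0 0 0 / 0 0 0 0 0 / 1 0 0 0 0 / 0 0 0 4 0 / 0 0 0 0 0
t=2: a0@(0,1) a1@(0,0) a2@(0,0) a3@(3,0) a4@(4,3) a5@(0,0) a6@(4,3) | pheromone: 4 1 0 0 0 / 0 0 0 0 0 / 0 0 0 0 0 / 1 0 0 0 0 / 0 0 0 5 0 / 0 0 0 0 0
t=3: a0@(0,0) a1@(0,0) a2@(0,0) a3@(3,0) a4@(4,3) a5@(0,0) a6@(4,3) | pheromone: 7 0 0 0 0 / 0 0 0 0 0 / 0 0 0 0 0 / 1 0 0 0 0 / 0 0 0 6 0 / 0 0 0 0 0
t=4: a0@(0,0) a1@(0,0) a2@(0,0) a3@(3,0) a4@(4,3) a5@(0,0) a6@(4,3) | pheromone: 10 0 0 0 0 / 0 0 0 0 0 / 0 0 0 0 0 / 1 0 0 0 0 / 0 0 0 7 0 / 0 0 0 0 0
t=5: a0@(0,0) a1@(0,0) a2@(0,0) a3@(3,0) a4@(4,3) a5@(0,0) a6@(4,3) | pheromone: 13 0 0 0 0 / 0 0 0 0 0 / 0 0 0 0 0 / 1 0 0 0 0 / 0 0 0 8 0 / 0 0 0 0 0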